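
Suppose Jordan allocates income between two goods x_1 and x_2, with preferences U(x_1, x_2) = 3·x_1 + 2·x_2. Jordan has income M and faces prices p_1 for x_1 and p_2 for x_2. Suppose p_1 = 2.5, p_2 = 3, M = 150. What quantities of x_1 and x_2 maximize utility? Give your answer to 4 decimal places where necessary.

x_1 gives more utility per dollar, so spend all income on x_1: x_1* = M/p_1, x_2* = 0.
Numerically: x_1* = 60, x_2* = 0.

x_1* = 60, x_2* = 0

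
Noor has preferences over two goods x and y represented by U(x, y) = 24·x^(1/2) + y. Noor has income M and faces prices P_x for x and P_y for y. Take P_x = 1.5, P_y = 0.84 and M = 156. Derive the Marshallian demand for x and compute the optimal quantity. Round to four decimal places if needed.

Utility is quasi-linear in y; the FOC for x is 12/√x = P_x/P_y.
Solve: √x = 12·P_y/P_x, so x*(P_x,P_y) = (12·P_y/P_x)², and y* = (M − P_x·x*)/P_y.
Plugging in: x* = (12·0.84/1.5)² = 45.1584.

x* = 45.1584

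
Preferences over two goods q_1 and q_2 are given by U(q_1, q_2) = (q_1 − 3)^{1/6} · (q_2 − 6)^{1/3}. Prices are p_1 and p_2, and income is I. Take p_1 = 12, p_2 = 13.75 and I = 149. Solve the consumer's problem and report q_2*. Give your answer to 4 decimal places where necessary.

MRS = (1/2)·(q_2−6)/(q_1−3). Tangency with p_1/p_2 gives q_2−6 = 2·(p_1/p_2)·(q_1−3).
Substituting into the budget: q_1* = 3 + 1/3·(I − 3·p_1 − 6·p_2)/p_1, and q_2* = 6 + 2/3·(…)/p_2.
Discretionary income = 149 − 3·12 − 6·13.75 = 30.5; q_2* = 6 + 2/3·30.5/13.75 = 7.4788.

q_2* = 7.4788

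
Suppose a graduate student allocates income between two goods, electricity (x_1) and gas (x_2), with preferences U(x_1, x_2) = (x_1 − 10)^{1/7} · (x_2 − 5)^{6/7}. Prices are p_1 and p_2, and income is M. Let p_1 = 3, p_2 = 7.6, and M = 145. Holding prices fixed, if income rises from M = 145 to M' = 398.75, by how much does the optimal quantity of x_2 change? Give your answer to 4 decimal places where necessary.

Δx_2* = 28.6184

MRS = (1/6)·(x_2−5)/(x_1−10). Tangency with p_1/p_2 gives x_2−5 = 6·(p_1/p_2)·(x_1−10).
After buying the subsistence bundle (10, 5), a share 1/7 of the remaining income goes to x_1: x_1* = 10 + 1/7·(M − 10p_1 − 5p_2)/p_1.
Discretionary income = 145 − 10·3 − 5·7.6 = 77; x_2* = 5 + 6/7·77/7.6 = 13.6842.
At M' = 398.75: x_2* = 42.3026. Change: 42.3026 − 13.6842 = 28.6184.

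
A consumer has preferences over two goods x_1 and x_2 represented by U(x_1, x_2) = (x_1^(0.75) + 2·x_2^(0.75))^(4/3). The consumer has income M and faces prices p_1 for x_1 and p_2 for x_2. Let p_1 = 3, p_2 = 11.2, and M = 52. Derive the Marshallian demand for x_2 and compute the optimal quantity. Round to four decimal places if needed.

MU_x_1 ∝ x_1^(-0.25), MU_x_2 ∝ 2·x_2^(-0.25), so MRS = (1/2)·(x_2/x_1)^(0.25) = p_1/p_2.
Solve for the ratio: x_2/x_1 = [2·p_1/p_2]^(4).
With the ratio pinned down, the budget gives x_1* = M/(p_1 + p_2·(x_2/x_1)) and x_2* = (x_2/x_1)·x_1*.
Numerically x_2/x_1 = 0.082363, so x_1* = 52/(3 + 11.2·0.082363) = 13.257 and x_2* = 0.082363·13.257 = 1.0919.

x_2* = 1.0919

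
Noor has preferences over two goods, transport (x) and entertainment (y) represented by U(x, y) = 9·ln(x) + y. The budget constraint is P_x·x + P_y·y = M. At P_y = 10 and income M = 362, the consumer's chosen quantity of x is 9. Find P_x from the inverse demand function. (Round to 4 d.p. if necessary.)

P_x = 10

Set MRS = P_x/P_y: (9/x)/1 = P_x/P_y.
So x*(P_x,P_y) = 9·P_y/P_x, independent of income; and y* = (M − 9·P_y)/P_y.
Set x* = 9 in the demand function and solve for P_x: P_x = 10.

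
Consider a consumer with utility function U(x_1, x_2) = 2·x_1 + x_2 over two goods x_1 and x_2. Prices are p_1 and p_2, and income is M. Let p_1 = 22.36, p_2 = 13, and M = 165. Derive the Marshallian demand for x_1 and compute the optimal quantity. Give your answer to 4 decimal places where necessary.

x_1* = 7.3792

Linear utility — the consumer picks whichever good has higher MU/price: 2/22.36 = 0.0894 vs 1/13 = 0.0769.
x_1 gives more utility per dollar, so spend all income on x_1: x_1* = M/p_1, x_2* = 0.
Numerically: x_1* = 7.3792, x_2* = 0.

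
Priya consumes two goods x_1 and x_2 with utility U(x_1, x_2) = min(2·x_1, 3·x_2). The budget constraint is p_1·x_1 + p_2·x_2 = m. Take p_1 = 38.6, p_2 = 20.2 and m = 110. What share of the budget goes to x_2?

share on x_2 = 0.2586

With perfect complements, no substitution: consume in ratio x_1:x_2 = 3:2.
Budget: p_1·x_1 + p_2·(2/3)·x_1 = m, so (3·p_1 + 2·p_2)·x_1 = 3·m.
Demand: x_1*(p_1,p_2,m) = 3·m/(3·p_1 + 2·p_2), x_2* = 2·m/(3·p_1 + 2·p_2).
Here 3·38.6 + 2·20.2 = 156.2, giving x_1* = 2.1127 and x_2* = 1.4085.
Expenditure on x_2: 20.2·1.4085 = 28.4507; share = 0.2586.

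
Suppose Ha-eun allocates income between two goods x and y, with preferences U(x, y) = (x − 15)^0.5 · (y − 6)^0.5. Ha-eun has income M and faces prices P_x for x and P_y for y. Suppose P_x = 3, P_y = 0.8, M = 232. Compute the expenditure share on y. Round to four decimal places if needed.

This is Cobb-Douglas in (x−15, y−6): tangency gives 0.5·P_y·(y−6) = 0.5·P_x·(x−15).
After buying the subsistence bundle (15, 6), a share 0.5 of the remaining income goes to x: x* = 15 + 0.5·(M − 15P_x − 6P_y)/P_x.
Discretionary income = 232 − 15·3 − 6·0.8 = 182.2; x* = 15 + 0.5·182.2/3 = 45.3667; y* = 6 + 0.5·182.2/0.8 = 119.875.
Expenditure on y: 0.8·119.875 = 95.9; share = 0.4134.

share on y = 0.4134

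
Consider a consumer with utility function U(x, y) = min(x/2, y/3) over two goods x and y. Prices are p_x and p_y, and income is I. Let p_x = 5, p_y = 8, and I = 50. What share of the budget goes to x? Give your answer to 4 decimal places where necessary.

share on x = 0.2941

Leontief preferences: the optimum is at the kink where x/2 = y/3, i.e. y = (3/2)·x.
Budget: p_x·x + p_y·(3/2)·x = I, so (2·p_x + 3·p_y)·x = 2·I.
Demand: x*(p_x,p_y,I) = 2·I/(2·p_x + 3·p_y), y* = 3·I/(2·p_x + 3·p_y).
Here 2·5 + 3·8 = 34, giving x* = 2.9412 and y* = 4.4118.
Expenditure on x: 5·2.9412 = 14.7059; share = 0.2941.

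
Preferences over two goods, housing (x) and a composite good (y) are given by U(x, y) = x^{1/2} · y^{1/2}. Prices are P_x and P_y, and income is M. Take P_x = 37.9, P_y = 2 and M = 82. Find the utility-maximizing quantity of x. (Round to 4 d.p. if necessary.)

x* = 1.0818

The MRS is y/x. Set MRS = P_x/P_y.
Rearranging, P_y·y = P_x·x. Substituting into the budget gives P_x·x·(1 + 1) = M.
Demand: x*(P_x,P_y,M) = 0.5·M/P_x and y* = 0.5·M/P_y.
At P_x=37.9, P_y=2, M=82: x* = 0.5·82/37.9 = 1.0818.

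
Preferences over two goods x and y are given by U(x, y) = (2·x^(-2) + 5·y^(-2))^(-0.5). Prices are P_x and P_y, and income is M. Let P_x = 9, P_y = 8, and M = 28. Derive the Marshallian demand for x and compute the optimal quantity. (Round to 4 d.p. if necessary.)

MRS = MU_x/MU_y = (2/5)·(y/x)^(3). Set equal to P_x/P_y.
Solve for the ratio: y/x = [(5/2)·P_x/P_y]^(1/3).
Substitute y = (y/x)·x into the budget: x* = M/(P_x + P_y·(y/x)).
Numerically y/x = 1.411554, so x* = 28/(9 + 8·1.411554) = 1.3798.

x* = 1.3798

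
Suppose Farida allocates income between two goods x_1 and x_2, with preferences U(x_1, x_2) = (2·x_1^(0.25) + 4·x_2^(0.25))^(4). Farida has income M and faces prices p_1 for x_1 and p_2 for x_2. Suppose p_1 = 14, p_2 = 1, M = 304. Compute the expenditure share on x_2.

share on x_2 = 0.8586

MU_x_1 ∝ 2·x_1^(-0.75), MU_x_2 ∝ 4·x_2^(-0.75), so MRS = (1/2)·(x_2/x_1)^(0.75) = p_1/p_2.
Solve for the ratio: x_2/x_1 = [2·p_1/p_2]^(4/3).
Substitute x_2 = (x_2/x_1)·x_1 into the budget: x_1* = M/(p_1 + p_2·(x_2/x_1)).
Numerically x_2/x_1 = 85.024491, so x_1* = 304/(14 + 1·85.024491) = 3.0699 and x_2* = 85.024491·3.0699 = 261.0207.
Expenditure on x_2: 1·261.0207 = 261.0207; share = 0.8586.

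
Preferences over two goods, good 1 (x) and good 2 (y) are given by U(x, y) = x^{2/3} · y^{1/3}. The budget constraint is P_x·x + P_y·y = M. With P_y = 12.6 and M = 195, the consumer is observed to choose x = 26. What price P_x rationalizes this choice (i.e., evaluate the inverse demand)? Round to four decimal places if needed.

Tangency: MRS = 2·y/x = P_x/P_y.
Rearranging, P_y·y = (1/2)·P_x·x. Substituting into the budget gives P_x·x·(1 + (1/2)) = M.
Demand: x*(P_x,P_y,M) = 2/3·M/P_x and y* = 1/3·M/P_y.
Set x* = 26 in the demand function and solve for P_x: P_x = 5.

P_x = 5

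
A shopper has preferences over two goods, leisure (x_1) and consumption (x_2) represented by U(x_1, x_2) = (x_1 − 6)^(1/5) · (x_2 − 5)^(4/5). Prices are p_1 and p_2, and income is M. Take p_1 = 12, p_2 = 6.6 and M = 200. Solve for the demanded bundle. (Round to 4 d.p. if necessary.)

x_1* = 7.5833, x_2* = 16.5152

This is Cobb-Douglas in (x_1−6, x_2−5): tangency gives 0.2·p_2·(x_2−5) = 0.8·p_1·(x_1−6).
After buying the subsistence bundle (6, 5), a share 0.2 of the remaining income goes to x_1: x_1* = 6 + 0.2·(M − 6p_1 − 5p_2)/p_1.
Discretionary income = 200 − 6·12 − 5·6.6 = 95; x_1* = 6 + 0.2·95/12 = 7.5833; x_2* = 5 + 0.8·95/6.6 = 16.5152.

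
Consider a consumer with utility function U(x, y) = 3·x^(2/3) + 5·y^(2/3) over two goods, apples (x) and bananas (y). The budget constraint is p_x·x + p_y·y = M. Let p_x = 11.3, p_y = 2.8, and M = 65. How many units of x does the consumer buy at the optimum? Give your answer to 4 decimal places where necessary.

MRS = MU_x/MU_y = (3/5)·(y/x)^(1/3). Set equal to p_x/p_y.
Solve for the ratio: y/x = [(5/3)·p_x/p_y]^(3).
Substitute y = (y/x)·x into the budget: x* = M/(p_x + p_y·(y/x)).
Numerically y/x = 304.303877, so x* = 65/(11.3 + 2.8·304.303877) = 0.0753.

x* = 0.0753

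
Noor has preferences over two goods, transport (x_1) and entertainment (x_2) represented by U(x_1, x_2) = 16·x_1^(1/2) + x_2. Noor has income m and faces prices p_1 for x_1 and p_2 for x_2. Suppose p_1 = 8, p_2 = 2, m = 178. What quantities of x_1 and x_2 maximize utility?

x_1* = 4, x_2* = 73

Utility is quasi-linear in x_2; the FOC for x_1 is 8/√x_1 = p_1/p_2.
Solve: √x_1 = 8·p_2/p_1, so x_1*(p_1,p_2) = (8·p_2/p_1)², and x_2* = (m − p_1·x_1*)/p_2.
Plugging in: x_1* = (8·2/8)² = 4, x_2* = 73.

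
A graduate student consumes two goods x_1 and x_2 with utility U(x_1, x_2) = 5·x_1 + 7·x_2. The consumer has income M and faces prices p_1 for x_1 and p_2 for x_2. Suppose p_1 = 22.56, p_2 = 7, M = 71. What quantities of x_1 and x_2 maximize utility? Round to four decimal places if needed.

x_2 gives more utility per dollar, so spend all income on x_2: x_2* = M/p_2, x_1* = 0.
Numerically: x_1* = 0, x_2* = 10.1429.

x_1* = 0, x_2* = 10.1429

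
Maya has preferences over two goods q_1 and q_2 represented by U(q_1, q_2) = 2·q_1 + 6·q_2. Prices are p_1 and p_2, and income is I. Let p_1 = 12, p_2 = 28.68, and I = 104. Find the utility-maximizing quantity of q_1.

Perfect substitutes: compare marginal utility per dollar. 2/p_1 vs 6/p_2 → 0.1667 vs 0.2092.
q_2 gives more utility per dollar, so spend all income on q_2: q_2* = I/p_2, q_1* = 0.
Numerically: q_1* = 0, q_2* = 3.6262.

q_1* = 0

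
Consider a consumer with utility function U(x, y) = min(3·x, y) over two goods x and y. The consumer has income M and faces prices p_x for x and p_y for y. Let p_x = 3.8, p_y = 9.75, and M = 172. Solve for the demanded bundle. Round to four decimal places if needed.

x* = 5.2042, y* = 15.6127

With perfect complements, no substitution: consume in ratio x:y = 1:3.
Budget: p_x·x + p_y·3·x = M, so (p_x + 3·p_y)·x = M.
Demand: x*(p_x,p_y,M) = M/(p_x + 3·p_y), y* = 3·M/(p_x + 3·p_y).
Here 3.8 + 3·9.75 = 33.05, giving x* = 5.2042 and y* = 15.6127.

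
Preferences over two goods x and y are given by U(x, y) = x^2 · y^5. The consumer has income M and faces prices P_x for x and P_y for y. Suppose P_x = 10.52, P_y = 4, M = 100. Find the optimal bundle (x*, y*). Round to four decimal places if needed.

MU_x/MU_y = (2·y)/(5·x); tangency sets this equal to P_x/P_y.
Rearranging, P_y·y = (5/2)·P_x·x. Substituting into the budget gives P_x·x·(1 + (5/2)) = M.
Demand: x*(P_x,P_y,M) = 2/7·M/P_x and y* = 5/7·M/P_y.
At P_x=10.52, P_y=4, M=100: x* = 2/7·100/10.52 = 2.7159, y* = 17.8571.

x* = 2.7159, y* = 17.8571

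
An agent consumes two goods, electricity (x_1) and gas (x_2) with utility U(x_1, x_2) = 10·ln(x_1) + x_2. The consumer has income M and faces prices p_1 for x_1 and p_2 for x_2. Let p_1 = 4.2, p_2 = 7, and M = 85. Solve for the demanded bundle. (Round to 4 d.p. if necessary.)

x_1* = 16.6667, x_2* = 2.1429

MU_x_1 = 10/x_1, MU_x_2 = 1. Tangency: 10/x_1 = p_1/p_2.
So x_1*(p_1,p_2) = 10·p_2/p_1, independent of income; and x_2* = (M − 10·p_2)/p_2.
At the given prices: x_1* = 10·7/4.2 = 16.6667, and x_2* = 2.1429.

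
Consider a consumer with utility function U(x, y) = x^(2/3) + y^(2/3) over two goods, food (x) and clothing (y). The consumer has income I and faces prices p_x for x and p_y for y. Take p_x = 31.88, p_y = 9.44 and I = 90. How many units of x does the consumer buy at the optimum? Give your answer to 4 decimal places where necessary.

From the CES first-order condition, (y/x)^(1/3) = p_x/p_y.
Solve for the ratio: y/x = [p_x/p_y]^(3).
With the ratio pinned down, the budget gives x* = I/(p_x + p_y·(y/x)) and y* = (y/x)·x*.
Numerically y/x = 38.515803, so x* = 90/(31.88 + 9.44·38.515803) = 0.2276.

x* = 0.2276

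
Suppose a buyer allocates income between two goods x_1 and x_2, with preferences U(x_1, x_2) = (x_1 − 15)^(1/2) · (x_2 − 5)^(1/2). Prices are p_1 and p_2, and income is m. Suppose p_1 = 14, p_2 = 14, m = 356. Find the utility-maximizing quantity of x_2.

Discretionary income = 356 − 15·14 − 5·14 = 76; x_2* = 5 + 0.5·76/14 = 7.7143.

x_2* = 7.7143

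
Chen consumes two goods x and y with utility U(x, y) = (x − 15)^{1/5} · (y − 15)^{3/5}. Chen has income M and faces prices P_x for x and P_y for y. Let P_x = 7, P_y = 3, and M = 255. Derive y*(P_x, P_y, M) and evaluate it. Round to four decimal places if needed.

y* = 41.25

MRS = (1/3)·(y−15)/(x−15). Tangency with P_x/P_y gives y−15 = 3·(P_x/P_y)·(x−15).
Substituting into the budget: x* = 15 + 0.25·(M − 15·P_x − 15·P_y)/P_x, and y* = 15 + 0.75·(…)/P_y.
Discretionary income = 255 − 15·7 − 15·3 = 105; y* = 15 + 0.75·105/3 = 41.25.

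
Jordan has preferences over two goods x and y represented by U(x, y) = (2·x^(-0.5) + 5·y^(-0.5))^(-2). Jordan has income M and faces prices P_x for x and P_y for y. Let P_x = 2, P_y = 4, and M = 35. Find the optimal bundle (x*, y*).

x* = 5.2698, y* = 6.1151

MU_x ∝ 2·x^(-1.5), MU_y ∝ 5·y^(-1.5), so MRS = (2/5)·(y/x)^(1.5) = P_x/P_y.
Solve for the ratio: y/x = [(5/2)·P_x/P_y]^(2/3).
Substitute y = (y/x)·x into the budget: x* = M/(P_x + P_y·(y/x)).
Numerically y/x = 1.160397, so x* = 35/(2 + 4·1.160397) = 5.2698 and y* = 1.160397·5.2698 = 6.1151.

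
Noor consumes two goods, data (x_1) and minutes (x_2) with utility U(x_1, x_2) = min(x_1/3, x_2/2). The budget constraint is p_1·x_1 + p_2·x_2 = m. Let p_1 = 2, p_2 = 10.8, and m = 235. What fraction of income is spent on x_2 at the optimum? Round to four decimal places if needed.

Leontief preferences: the optimum is at the kink where x_1/3 = x_2/2, i.e. x_2 = (2/3)·x_1.
Budget: p_1·x_1 + p_2·(2/3)·x_1 = m, so (3·p_1 + 2·p_2)·x_1 = 3·m.
Demand: x_1*(p_1,p_2,m) = 3·m/(3·p_1 + 2·p_2), x_2* = 2·m/(3·p_1 + 2·p_2).
Here 3·2 + 2·10.8 = 27.6, giving x_1* = 25.5435 and x_2* = 17.029.
Expenditure on x_2: 10.8·17.029 = 183.913; share = 0.7826.

share on x_2 = 0.7826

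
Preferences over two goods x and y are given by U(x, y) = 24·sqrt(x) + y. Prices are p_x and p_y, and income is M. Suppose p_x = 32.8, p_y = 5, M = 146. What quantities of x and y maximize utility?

Set MRS = p_x/p_y: 12·x^(−1/2) = p_x/p_y.
Solve: √x = 12·p_y/p_x, so x*(p_x,p_y) = (12·p_y/p_x)², and y* = (M − p_x·x*)/p_y.
Plugging in: x* = (12·5/32.8)² = 3.3462, y* = 7.2488.

x* = 3.3462, y* = 7.2488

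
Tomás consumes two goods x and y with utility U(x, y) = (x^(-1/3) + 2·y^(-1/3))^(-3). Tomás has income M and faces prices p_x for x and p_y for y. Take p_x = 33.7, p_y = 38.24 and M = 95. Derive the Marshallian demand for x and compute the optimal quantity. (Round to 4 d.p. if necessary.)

MRS = MU_x/MU_y = (1/2)·(y/x)^(4/3). Set equal to p_x/p_y.
Solve for the ratio: y/x = [2·p_x/p_y]^(0.75).
With the ratio pinned down, the budget gives x* = M/(p_x + p_y·(y/x)) and y* = (y/x)·x*.
Numerically y/x = 1.529701, so x* = 95/(33.7 + 38.24·1.529701) = 1.0304.

x* = 1.0304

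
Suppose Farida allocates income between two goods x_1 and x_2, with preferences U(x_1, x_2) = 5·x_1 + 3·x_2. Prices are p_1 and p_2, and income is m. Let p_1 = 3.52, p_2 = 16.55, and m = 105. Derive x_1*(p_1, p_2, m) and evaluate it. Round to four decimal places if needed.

x_1* = 29.8295

Perfect substitutes: compare marginal utility per dollar. 5/p_1 vs 3/p_2 → 1.4205 vs 0.1813.
x_1 gives more utility per dollar, so spend all income on x_1: x_1* = m/p_1, x_2* = 0.
Numerically: x_1* = 29.8295, x_2* = 0.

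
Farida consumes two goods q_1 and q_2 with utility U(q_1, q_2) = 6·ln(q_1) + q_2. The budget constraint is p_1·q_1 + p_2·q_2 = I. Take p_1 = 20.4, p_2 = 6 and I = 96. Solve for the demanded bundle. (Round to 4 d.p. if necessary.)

Set MRS = p_1/p_2: (6/q_1)/1 = p_1/p_2.
So q_1*(p_1,p_2) = 6·p_2/p_1, independent of income; and q_2* = (I − 6·p_2)/p_2.
At the given prices: q_1* = 6·6/20.4 = 1.7647, and q_2* = 10.

q_1* = 1.7647, q_2* = 10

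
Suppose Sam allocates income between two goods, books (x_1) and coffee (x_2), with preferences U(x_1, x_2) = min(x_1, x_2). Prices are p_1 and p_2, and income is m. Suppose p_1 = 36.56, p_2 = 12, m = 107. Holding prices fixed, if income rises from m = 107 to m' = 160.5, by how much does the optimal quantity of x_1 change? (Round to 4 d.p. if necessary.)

Leontief preferences: the optimum is at the kink where x_1/1 = x_2/1, i.e. x_2 = x_1.
Budget: p_1·x_1 + p_2·x_1 = m, so (p_1 + p_2)·x_1 = m.
Demand: x_1*(p_1,p_2,m) = m/(p_1 + p_2), x_2* = m/(p_1 + p_2).
Here 36.56 + 12 = 48.56, giving x_1* = 2.2035.
At m' = 160.5: x_1* = 3.3052. Change: 3.3052 − 2.2035 = 1.1017.

Δx_1* = 1.1017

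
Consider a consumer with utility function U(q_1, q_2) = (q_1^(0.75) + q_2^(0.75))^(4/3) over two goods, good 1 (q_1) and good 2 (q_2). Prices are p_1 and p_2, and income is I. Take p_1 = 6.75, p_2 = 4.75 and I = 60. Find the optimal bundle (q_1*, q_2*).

q_1* = 2.2971, q_2* = 9.3673

MU_q_1 ∝ q_1^(-0.25), MU_q_2 ∝ q_2^(-0.25), so MRS = (q_2/q_1)^(0.25) = p_1/p_2.
Solve for the ratio: q_2/q_1 = [p_1/p_2]^(4).
With the ratio pinned down, the budget gives q_1* = I/(p_1 + p_2·(q_2/q_1)) and q_2* = (q_2/q_1)·q_1*.
Numerically q_2/q_1 = 4.077938, so q_1* = 60/(6.75 + 4.75·4.077938) = 2.2971 and q_2* = 4.077938·2.2971 = 9.3673.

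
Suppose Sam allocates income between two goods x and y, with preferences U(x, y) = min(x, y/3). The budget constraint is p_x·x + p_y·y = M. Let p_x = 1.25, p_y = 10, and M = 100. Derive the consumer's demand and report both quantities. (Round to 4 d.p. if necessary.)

Leontief preferences: the optimum is at the kink where x/1 = y/3, i.e. y = 3·x.
Budget: p_x·x + p_y·3·x = M, so (p_x + 3·p_y)·x = M.
Demand: x*(p_x,p_y,M) = M/(p_x + 3·p_y), y* = 3·M/(p_x + 3·p_y).
Here 1.25 + 3·10 = 31.25, giving x* = 3.2 and y* = 9.6.

x* = 3.2, y* = 9.6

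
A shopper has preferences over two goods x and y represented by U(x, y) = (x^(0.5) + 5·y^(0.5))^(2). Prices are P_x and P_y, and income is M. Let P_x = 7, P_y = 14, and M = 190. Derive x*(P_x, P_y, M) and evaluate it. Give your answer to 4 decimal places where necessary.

MU_x ∝ x^(-0.5), MU_y ∝ 5·y^(-0.5), so MRS = (1/5)·(y/x)^(0.5) = P_x/P_y.
Solve for the ratio: y/x = [5·P_x/P_y]^(2).
Substitute y = (y/x)·x into the budget: x* = M/(P_x + P_y·(y/x)).
Numerically y/x = 6.25, so x* = 190/(7 + 14·6.25) = 2.0106.

x* = 2.0106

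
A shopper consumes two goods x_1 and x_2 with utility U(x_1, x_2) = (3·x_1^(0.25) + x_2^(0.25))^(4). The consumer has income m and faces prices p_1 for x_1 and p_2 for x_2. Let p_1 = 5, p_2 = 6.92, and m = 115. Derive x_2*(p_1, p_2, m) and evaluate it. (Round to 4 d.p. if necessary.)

x_2* = 2.8545

MRS = MU_x_1/MU_x_2 = 3·(x_2/x_1)^(0.75). Set equal to p_1/p_2.
Hence x_2/x_1 = ((1/3)·p_1/p_2)^(1/(0.75)), i.e. raised to the 4/3 power.
Substitute x_2 = (x_2/x_1)·x_1 into the budget: x_1* = m/(p_1 + p_2·(x_2/x_1)).
Numerically x_2/x_1 = 0.14985, so x_1* = 115/(5 + 6.92·0.14985) = 19.0493 and x_2* = 0.14985·19.0493 = 2.8545.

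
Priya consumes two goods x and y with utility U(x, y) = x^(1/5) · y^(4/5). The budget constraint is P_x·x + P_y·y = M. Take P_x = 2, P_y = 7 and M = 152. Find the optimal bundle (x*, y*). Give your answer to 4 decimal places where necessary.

Tangency: MRS = (1/4)·y/x = P_x/P_y.
Rearranging, P_y·y = 4·P_x·x. Substituting into the budget gives P_x·x·(1 + 4) = M.
Demand: x*(P_x,P_y,M) = 0.2·M/P_x and y* = 0.8·M/P_y.
At P_x=2, P_y=7, M=152: x* = 0.2·152/2 = 15.2, y* = 17.3714.

x* = 15.2, y* = 17.3714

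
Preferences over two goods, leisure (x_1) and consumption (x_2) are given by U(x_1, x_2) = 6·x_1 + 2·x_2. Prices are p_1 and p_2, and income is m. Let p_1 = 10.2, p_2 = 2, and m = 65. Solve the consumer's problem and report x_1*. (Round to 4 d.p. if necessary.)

Linear utility — the consumer picks whichever good has higher MU/price: 6/10.2 = 0.5882 vs 2/2 = 1.
x_2 gives more utility per dollar, so spend all income on x_2: x_2* = m/p_2, x_1* = 0.
Numerically: x_1* = 0, x_2* = 32.5.

x_1* = 0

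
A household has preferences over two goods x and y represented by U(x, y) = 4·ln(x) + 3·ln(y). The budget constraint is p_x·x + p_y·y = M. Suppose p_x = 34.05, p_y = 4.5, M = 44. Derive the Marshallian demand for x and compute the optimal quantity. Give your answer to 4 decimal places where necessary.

x* = 0.7384

Demand: x*(p_x,p_y,M) = 4/7·M/p_x and y* = 3/7·M/p_y.
At p_x=34.05, p_y=4.5, M=44: x* = 4/7·44/34.05 = 0.7384.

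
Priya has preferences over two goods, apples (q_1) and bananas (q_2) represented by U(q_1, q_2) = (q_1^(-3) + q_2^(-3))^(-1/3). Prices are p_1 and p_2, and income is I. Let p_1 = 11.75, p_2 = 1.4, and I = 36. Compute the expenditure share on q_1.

From the CES first-order condition, (q_2/q_1)^(4) = p_1/p_2.
Solve for the ratio: q_2/q_1 = [p_1/p_2]^(0.25).
With the ratio pinned down, the budget gives q_1* = I/(p_1 + p_2·(q_2/q_1)) and q_2* = (q_2/q_1)·q_1*.
Numerically q_2/q_1 = 1.70207, so q_1* = 36/(11.75 + 1.4·1.70207) = 2.5472 and q_2* = 1.70207·2.5472 = 4.3356.
Expenditure on q_1: 11.75·2.5472 = 29.9302; share = 0.8314.

share on q_1 = 0.8314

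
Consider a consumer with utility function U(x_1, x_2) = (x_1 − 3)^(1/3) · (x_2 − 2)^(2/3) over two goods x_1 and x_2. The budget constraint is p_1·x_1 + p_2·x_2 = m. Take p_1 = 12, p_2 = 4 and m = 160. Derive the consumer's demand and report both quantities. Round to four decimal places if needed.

x_1* = 6.2222, x_2* = 21.3333

Let x_1' = x_1−3, x_2' = x_2−2. MRS = (1/2)·x_2'/x_1' = p_1/p_2.
After buying the subsistence bundle (3, 2), a share 1/3 of the remaining income goes to x_1: x_1* = 3 + 1/3·(m − 3p_1 − 2p_2)/p_1.
Discretionary income = 160 − 3·12 − 2·4 = 116; x_1* = 3 + 1/3·116/12 = 6.2222; x_2* = 2 + 2/3·116/4 = 21.3333.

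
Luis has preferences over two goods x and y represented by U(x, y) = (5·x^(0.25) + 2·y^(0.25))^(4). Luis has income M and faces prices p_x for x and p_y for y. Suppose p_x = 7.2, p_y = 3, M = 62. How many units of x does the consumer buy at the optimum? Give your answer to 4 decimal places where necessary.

x* = 6.1746

Substitute y = (y/x)·x into the budget: x* = M/(p_x + p_y·(y/x)).
Numerically y/x = 0.947025, so x* = 62/(7.2 + 3·0.947025) = 6.1746.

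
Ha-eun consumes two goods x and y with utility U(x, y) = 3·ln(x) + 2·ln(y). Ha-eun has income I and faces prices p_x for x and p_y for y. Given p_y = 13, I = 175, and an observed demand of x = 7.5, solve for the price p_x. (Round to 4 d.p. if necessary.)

p_x = 14

Tangency: MRS = (3/2)·y/x = p_x/p_y.
Rearranging, p_y·y = (2/3)·p_x·x. Substituting into the budget gives p_x·x·(1 + (2/3)) = I.
Demand: x*(p_x,p_y,I) = 0.6·I/p_x and y* = 0.4·I/p_y.
Set x* = 7.5 in the demand function and solve for p_x: p_x = 14.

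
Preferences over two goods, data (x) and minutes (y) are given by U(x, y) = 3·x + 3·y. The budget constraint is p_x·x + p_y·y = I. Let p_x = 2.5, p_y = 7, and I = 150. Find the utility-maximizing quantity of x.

x* = 60

Linear utility — the consumer picks whichever good has higher MU/price: 3/2.5 = 1.2 vs 3/7 = 0.4286.
x gives more utility per dollar, so spend all income on x: x* = I/p_x, y* = 0.
Numerically: x* = 60, y* = 0.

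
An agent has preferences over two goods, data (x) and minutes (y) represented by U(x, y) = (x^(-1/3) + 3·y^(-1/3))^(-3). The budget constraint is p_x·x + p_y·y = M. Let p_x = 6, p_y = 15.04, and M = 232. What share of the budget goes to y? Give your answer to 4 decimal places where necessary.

share on y = 0.7415

Numerically y/x = 1.144244, so x* = 232/(6 + 15.04·1.144244) = 9.9959 and y* = 1.144244·9.9959 = 11.4378.
Expenditure on y: 15.04·11.4378 = 172.0244; share = 0.7415.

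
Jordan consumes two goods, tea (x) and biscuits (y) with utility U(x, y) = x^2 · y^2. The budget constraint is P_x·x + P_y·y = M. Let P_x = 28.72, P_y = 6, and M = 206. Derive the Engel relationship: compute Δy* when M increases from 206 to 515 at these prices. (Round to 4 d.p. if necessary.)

At P_x=28.72, P_y=6, M=206: y* = 0.5·206/6 = 17.1667.
At M' = 515: y* = 42.9167. Change: 42.9167 − 17.1667 = 25.75.

Δy* = 25.75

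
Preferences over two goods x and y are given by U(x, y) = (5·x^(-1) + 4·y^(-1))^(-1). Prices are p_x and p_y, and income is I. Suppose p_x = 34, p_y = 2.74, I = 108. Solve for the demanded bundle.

x* = 2.5333, y* = 7.9816

MRS = MU_x/MU_y = (5/4)·(y/x)^(2). Set equal to p_x/p_y.
Hence y/x = ((4/5)·p_x/p_y)^(1/(2)), i.e. raised to the 0.5 power.
With the ratio pinned down, the budget gives x* = I/(p_x + p_y·(y/x)) and y* = (y/x)·x*.
Numerically y/x = 3.150715, so x* = 108/(34 + 2.74·3.150715) = 2.5333 and y* = 3.150715·2.5333 = 7.9816.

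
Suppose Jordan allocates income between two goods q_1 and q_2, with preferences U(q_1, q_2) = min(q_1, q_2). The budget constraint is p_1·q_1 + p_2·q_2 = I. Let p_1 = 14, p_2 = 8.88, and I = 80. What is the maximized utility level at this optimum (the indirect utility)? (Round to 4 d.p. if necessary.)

V = 3.4965

With perfect complements, no substitution: consume in ratio q_1:q_2 = 1:1.
Budget: p_1·q_1 + p_2·q_1 = I, so (p_1 + p_2)·q_1 = I.
Demand: q_1*(p_1,p_2,I) = I/(p_1 + p_2), q_2* = I/(p_1 + p_2).
Here 14 + 8.88 = 22.88, giving q_1* = 3.4965 and q_2* = 3.4965.
Utility at the optimum: U(3.4965, 3.4965) = 3.4965.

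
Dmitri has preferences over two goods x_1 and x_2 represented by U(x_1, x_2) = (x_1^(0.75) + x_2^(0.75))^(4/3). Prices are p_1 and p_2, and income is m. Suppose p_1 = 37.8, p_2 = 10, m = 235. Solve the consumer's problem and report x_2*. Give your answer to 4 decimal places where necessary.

With the ratio pinned down, the budget gives x_1* = m/(p_1 + p_2·(x_2/x_1)) and x_2* = (x_2/x_1)·x_1*.
Numerically x_2/x_1 = 204.158375, so x_1* = 235/(37.8 + 10·204.158375) = 0.113 and x_2* = 204.158375·0.113 = 23.0728.

x_2* = 23.0728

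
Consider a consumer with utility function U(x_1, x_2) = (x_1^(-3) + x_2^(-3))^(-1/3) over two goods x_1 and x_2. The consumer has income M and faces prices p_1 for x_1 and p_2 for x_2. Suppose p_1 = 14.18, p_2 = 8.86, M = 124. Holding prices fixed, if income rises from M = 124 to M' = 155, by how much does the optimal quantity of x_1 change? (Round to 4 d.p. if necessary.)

Δx_1* = 1.2839

MU_x_1 ∝ x_1^(-4), MU_x_2 ∝ x_2^(-4), so MRS = (x_2/x_1)^(4) = p_1/p_2.
Hence x_2/x_1 = (p_1/p_2)^(1/(4)), i.e. raised to the 0.25 power.
Substitute x_2 = (x_2/x_1)·x_1 into the budget: x_1* = M/(p_1 + p_2·(x_2/x_1)).
Numerically x_2/x_1 = 1.124762, so x_1* = 124/(14.18 + 8.86·1.124762) = 5.1356.
At M' = 155: x_1* = 6.4194. Change: 6.4194 − 5.1356 = 1.2839.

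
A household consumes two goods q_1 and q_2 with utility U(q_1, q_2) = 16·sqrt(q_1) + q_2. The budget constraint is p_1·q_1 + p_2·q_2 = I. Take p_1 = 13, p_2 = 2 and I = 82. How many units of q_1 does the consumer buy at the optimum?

Plugging in: q_1* = (8·2/13)² = 1.5148.

q_1* = 1.5148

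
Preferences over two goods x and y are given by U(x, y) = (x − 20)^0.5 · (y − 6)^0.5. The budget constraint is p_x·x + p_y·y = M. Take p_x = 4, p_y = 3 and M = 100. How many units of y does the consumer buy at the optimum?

y* = 6.3333

MRS = (y−6)/(x−20). Tangency with p_x/p_y gives y−6 = (p_x/p_y)·(x−20).
After buying the subsistence bundle (20, 6), a share 0.5 of the remaining income goes to x: x* = 20 + 0.5·(M − 20p_x − 6p_y)/p_x.
Discretionary income = 100 − 20·4 − 6·3 = 2; y* = 6 + 0.5·2/3 = 6.3333.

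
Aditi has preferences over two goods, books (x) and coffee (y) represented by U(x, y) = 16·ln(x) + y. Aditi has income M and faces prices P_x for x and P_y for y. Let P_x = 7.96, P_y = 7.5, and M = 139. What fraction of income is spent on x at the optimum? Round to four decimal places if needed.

MU_x = 16/x, MU_y = 1. Tangency: 16/x = P_x/P_y.
So x*(P_x,P_y) = 16·P_y/P_x, independent of income; and y* = (M − 16·P_y)/P_y.
At the given prices: x* = 16·7.5/7.96 = 15.0754, and y* = 2.5333.
Expenditure on x: 7.96·15.0754 = 120; share = 0.8633.

share on x = 0.8633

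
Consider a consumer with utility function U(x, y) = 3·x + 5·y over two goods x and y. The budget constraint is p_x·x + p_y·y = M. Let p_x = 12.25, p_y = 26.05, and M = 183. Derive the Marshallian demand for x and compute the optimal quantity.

Linear utility — the consumer picks whichever good has higher MU/price: 3/12.25 = 0.2449 vs 5/26.05 = 0.1919.
x gives more utility per dollar, so spend all income on x: x* = M/p_x, y* = 0.
Numerically: x* = 14.9388, y* = 0.

x* = 14.9388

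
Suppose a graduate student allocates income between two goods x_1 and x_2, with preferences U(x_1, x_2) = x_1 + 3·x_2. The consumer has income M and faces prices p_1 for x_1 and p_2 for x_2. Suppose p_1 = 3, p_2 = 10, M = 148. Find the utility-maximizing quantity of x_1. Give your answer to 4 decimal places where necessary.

x_1* = 49.3333

Linear utility — the consumer picks whichever good has higher MU/price: 1/3 = 0.3333 vs 3/10 = 0.3.
x_1 gives more utility per dollar, so spend all income on x_1: x_1* = M/p_1, x_2* = 0.
Numerically: x_1* = 49.3333, x_2* = 0.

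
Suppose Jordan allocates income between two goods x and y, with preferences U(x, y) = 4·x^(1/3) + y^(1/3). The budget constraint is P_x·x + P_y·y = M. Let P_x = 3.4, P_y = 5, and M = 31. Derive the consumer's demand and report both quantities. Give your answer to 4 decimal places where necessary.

MU_x ∝ 4·x^(-2/3), MU_y ∝ y^(-2/3), so MRS = 4·(y/x)^(2/3) = P_x/P_y.
Solve for the ratio: y/x = [(1/4)·P_x/P_y]^(1.5).
Substitute y = (y/x)·x into the budget: x* = M/(P_x + P_y·(y/x)).
Numerically y/x = 0.070093, so x* = 31/(3.4 + 5·0.070093) = 8.2656 and y* = 0.070093·8.2656 = 0.5794.

x* = 8.2656, y* = 0.5794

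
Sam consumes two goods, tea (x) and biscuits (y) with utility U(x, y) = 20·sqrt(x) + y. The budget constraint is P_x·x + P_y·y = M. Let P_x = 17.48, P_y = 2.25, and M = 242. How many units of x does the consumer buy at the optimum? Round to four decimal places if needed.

x* = 1.6568

Set MRS = P_x/P_y: 10·x^(−1/2) = P_x/P_y.
Thus x* = (10·P_y/P_x)² — independent of M — with the rest of income spent on y.
Plugging in: x* = (10·2.25/17.48)² = 1.6568.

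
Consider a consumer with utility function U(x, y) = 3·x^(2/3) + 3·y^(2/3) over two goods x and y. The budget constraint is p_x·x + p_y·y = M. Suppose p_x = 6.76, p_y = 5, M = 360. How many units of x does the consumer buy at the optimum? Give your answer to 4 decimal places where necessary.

x* = 18.8318

Numerically y/x = 2.471326, so x* = 360/(6.76 + 5·2.471326) = 18.8318.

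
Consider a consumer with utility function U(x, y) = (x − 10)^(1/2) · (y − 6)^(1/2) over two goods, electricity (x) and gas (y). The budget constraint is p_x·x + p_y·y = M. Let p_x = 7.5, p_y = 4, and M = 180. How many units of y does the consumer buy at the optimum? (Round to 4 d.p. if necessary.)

This is Cobb-Douglas in (x−10, y−6): tangency gives 0.5·p_y·(y−6) = 0.5·p_x·(x−10).
After buying the subsistence bundle (10, 6), a share 0.5 of the remaining income goes to x: x* = 10 + 0.5·(M − 10p_x − 6p_y)/p_x.
Discretionary income = 180 − 10·7.5 − 6·4 = 81; y* = 6 + 0.5·81/4 = 16.125.

y* = 16.125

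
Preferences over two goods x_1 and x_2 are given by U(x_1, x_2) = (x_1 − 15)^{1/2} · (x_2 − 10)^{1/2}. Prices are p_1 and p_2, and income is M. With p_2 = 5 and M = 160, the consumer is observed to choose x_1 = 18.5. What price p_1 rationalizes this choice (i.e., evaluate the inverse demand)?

Let x_1' = x_1−15, x_2' = x_2−10. MRS = x_2'/x_1' = p_1/p_2.
After buying the subsistence bundle (15, 10), a share 0.5 of the remaining income goes to x_1: x_1* = 15 + 0.5·(M − 15p_1 − 10p_2)/p_1.
Set x_1* = 18.5 in the demand function and solve for p_1: p_1 = 5.

p_1 = 5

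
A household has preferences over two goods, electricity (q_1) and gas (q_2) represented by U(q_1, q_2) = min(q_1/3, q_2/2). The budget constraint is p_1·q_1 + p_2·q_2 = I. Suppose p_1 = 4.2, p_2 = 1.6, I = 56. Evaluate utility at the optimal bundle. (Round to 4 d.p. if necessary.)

Demand: q_1*(p_1,p_2,I) = 3·I/(3·p_1 + 2·p_2), q_2* = 2·I/(3·p_1 + 2·p_2).
Here 3·4.2 + 2·1.6 = 15.8, giving q_1* = 10.6329 and q_2* = 7.0886.
Utility at the optimum: U(10.6329, 7.0886) = 3.5443.

V = 3.5443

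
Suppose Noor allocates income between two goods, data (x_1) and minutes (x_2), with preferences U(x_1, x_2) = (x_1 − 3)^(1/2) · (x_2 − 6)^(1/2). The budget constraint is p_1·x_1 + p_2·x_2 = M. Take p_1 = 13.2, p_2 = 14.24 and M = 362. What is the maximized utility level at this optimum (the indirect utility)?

V = 8.6418

Let x_1' = x_1−3, x_2' = x_2−6. MRS = x_2'/x_1' = p_1/p_2.
Substituting into the budget: x_1* = 3 + 0.5·(M − 3·p_1 − 6·p_2)/p_1, and x_2* = 6 + 0.5·(…)/p_2.
Discretionary income = 362 − 3·13.2 − 6·14.24 = 236.96; x_1* = 3 + 0.5·236.96/13.2 = 11.9758; x_2* = 6 + 0.5·236.96/14.24 = 14.3202.
Utility at the optimum: U(11.9758, 14.3202) = 8.6418.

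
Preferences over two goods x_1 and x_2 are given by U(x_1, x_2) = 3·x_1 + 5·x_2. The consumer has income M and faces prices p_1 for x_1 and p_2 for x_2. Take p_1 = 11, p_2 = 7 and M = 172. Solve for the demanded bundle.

x_2 gives more utility per dollar, so spend all income on x_2: x_2* = M/p_2, x_1* = 0.
Numerically: x_1* = 0, x_2* = 24.5714.

x_1* = 0, x_2* = 24.5714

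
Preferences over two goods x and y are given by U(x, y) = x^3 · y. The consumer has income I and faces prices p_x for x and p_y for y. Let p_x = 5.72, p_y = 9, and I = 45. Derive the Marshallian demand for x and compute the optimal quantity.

x* = 5.9003

Demand: x*(p_x,p_y,I) = 0.75·I/p_x and y* = 0.25·I/p_y.
At p_x=5.72, p_y=9, I=45: x* = 0.75·45/5.72 = 5.9003.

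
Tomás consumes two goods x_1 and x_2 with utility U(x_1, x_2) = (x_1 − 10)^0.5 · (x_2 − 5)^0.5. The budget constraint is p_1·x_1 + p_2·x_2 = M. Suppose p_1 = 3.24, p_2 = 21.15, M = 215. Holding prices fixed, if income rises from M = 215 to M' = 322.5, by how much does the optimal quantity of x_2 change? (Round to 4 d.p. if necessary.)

After buying the subsistence bundle (10, 5), a share 0.5 of the remaining income goes to x_1: x_1* = 10 + 0.5·(M − 10p_1 − 5p_2)/p_1.
Discretionary income = 215 − 10·3.24 − 5·21.15 = 76.85; x_2* = 5 + 0.5·76.85/21.15 = 6.8168.
At M' = 322.5: x_2* = 9.3582. Change: 9.3582 − 6.8168 = 2.5414.

Δx_2* = 2.5414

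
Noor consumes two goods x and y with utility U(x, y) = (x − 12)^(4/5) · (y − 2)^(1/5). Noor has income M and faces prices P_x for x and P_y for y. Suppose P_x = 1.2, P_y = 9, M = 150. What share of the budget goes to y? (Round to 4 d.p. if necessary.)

share on y = 0.2768

This is Cobb-Douglas in (x−12, y−2): tangency gives 0.8·P_y·(y−2) = 0.2·P_x·(x−12).
After buying the subsistence bundle (12, 2), a share 0.8 of the remaining income goes to x: x* = 12 + 0.8·(M − 12P_x − 2P_y)/P_x.
Discretionary income = 150 − 12·1.2 − 2·9 = 117.6; x* = 12 + 0.8·117.6/1.2 = 90.4; y* = 2 + 0.2·117.6/9 = 4.6133.
Expenditure on y: 9·4.6133 = 41.52; share = 0.2768.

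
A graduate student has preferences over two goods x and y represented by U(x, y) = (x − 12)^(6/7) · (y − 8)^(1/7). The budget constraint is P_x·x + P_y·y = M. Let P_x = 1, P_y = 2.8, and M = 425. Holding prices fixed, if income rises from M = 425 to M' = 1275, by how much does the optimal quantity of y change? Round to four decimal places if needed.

Δy* = 43.3673

MRS = 6·(y−8)/(x−12). Tangency with P_x/P_y gives y−8 = (1/6)·(P_x/P_y)·(x−12).
After buying the subsistence bundle (12, 8), a share 6/7 of the remaining income goes to x: x* = 12 + 6/7·(M − 12P_x − 8P_y)/P_x.
Discretionary income = 425 − 12·1 − 8·2.8 = 390.6; y* = 8 + 1/7·390.6/2.8 = 27.9286.
At M' = 1275: y* = 71.2959. Change: 71.2959 − 27.9286 = 43.3673.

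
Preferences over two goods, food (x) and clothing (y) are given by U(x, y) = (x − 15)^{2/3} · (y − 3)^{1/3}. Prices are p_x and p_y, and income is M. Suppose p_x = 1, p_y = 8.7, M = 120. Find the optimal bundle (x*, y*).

Substituting into the budget: x* = 15 + 2/3·(M − 15·p_x − 3·p_y)/p_x, and y* = 3 + 1/3·(…)/p_y.
Discretionary income = 120 − 15·1 − 3·8.7 = 78.9; x* = 15 + 2/3·78.9/1 = 67.6; y* = 3 + 1/3·78.9/8.7 = 6.023.

x* = 67.6, y* = 6.023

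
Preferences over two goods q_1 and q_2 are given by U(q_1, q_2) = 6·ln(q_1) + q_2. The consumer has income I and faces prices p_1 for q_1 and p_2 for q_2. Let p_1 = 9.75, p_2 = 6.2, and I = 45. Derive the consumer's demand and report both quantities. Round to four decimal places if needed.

q_1* = 3.8154, q_2* = 1.2581

Set MRS = p_1/p_2: (6/q_1)/1 = p_1/p_2.
So q_1*(p_1,p_2) = 6·p_2/p_1, independent of income; and q_2* = (I − 6·p_2)/p_2.
At the given prices: q_1* = 6·6.2/9.75 = 3.8154, and q_2* = 1.2581.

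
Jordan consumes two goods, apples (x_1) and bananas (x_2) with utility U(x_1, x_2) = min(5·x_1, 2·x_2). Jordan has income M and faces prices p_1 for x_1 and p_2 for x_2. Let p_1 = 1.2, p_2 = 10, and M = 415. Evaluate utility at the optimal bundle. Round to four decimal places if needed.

Demand: x_1*(p_1,p_2,M) = 2·M/(2·p_1 + 5·p_2), x_2* = 5·M/(2·p_1 + 5·p_2).
Here 2·1.2 + 5·10 = 52.4, giving x_1* = 15.8397 and x_2* = 39.5992.
Utility at the optimum: U(15.8397, 39.5992) = 79.1985.

V = 79.1985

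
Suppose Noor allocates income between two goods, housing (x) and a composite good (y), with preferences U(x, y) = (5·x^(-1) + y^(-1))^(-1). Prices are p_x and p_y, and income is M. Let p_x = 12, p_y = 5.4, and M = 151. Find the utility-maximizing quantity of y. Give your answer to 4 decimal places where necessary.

Substitute y = (y/x)·x into the budget: x* = M/(p_x + p_y·(y/x)).
Numerically y/x = 0.666667, so x* = 151/(12 + 5.4·0.666667) = 9.6795 and y* = 0.666667·9.6795 = 6.453.

y* = 6.453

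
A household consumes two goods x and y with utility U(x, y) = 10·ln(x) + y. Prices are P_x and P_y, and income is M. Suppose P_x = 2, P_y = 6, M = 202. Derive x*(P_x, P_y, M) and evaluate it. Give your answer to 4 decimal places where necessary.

Set MRS = P_x/P_y: (10/x)/1 = P_x/P_y.
So x*(P_x,P_y) = 10·P_y/P_x, independent of income; and y* = (M − 10·P_y)/P_y.
At the given prices: x* = 10·6/2 = 30.

x* = 30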